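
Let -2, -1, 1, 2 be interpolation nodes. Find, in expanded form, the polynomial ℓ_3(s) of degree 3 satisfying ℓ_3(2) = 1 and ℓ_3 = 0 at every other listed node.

ℓ_3(s) = (1/12)s^3 + (1/6)s^2 - (1/12)s - 1/6

ℓ_3(s) = (s + 2)(s + 1)(s - 1) / [(4)·(3)·(1)]
       = (s^3 + 2s^2 - s - 2) / (12)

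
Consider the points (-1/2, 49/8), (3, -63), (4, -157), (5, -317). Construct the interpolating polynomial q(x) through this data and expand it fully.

Build the Lagrange basis polynomials:
L_0(x) = (x - 3)(x - 4)(x - 5) / [-693/8] = -(8/693)x^3 + (32/231)x^2 - (376/693)x + 160/231
L_1(x) = (x + 1/2)(x - 4)(x - 5) / [7] = (1/7)x^3 - (17/14)x^2 + (31/14)x + 10/7
L_2(x) = (x + 1/2)(x - 3)(x - 5) / [-9/2] = -(2/9)x^3 + (5/3)x^2 - (22/9)x - 5/3
L_3(x) = (x + 1/2)(x - 3)(x - 4) / [11] = (1/11)x^3 - (13/22)x^2 + (17/22)x + 6/11
q(x) = (49/8)·L_0 + (-63)·L_1 + (-157)·L_2 + (-317)·L_3
  (49/8)·L_0(x) = -(7/99)x^3 + (28/33)x^2 - (329/99)x + 140/33
  (-63)·L_1(x) = -9x^3 + (153/2)x^2 - (279/2)x - 90
  (-157)·L_2(x) = (314/9)x^3 - (785/3)x^2 + (3454/9)x + 785/3
  (-317)·L_3(x) = -(317/11)x^3 + (4121/22)x^2 - (5389/22)x - 1902/11
Adding term by term: -3x^3 + 3x^2 - 4x + 3

q(x) = -3x^3 + 3x^2 - 4x + 3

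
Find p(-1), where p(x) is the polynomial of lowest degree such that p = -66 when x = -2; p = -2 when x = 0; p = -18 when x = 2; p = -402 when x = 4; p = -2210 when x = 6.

-12

L_0(-1) = (-1)·(-3)·(-5)·(-7)/[(-2)·(-4)·(-6)·(-8)] = 35/128
L_1(-1) = (1)·(-3)·(-5)·(-7)/[(2)·(-2)·(-4)·(-6)] = 35/32
L_2(-1) = (1)·(-1)·(-5)·(-7)/[(4)·(2)·(-2)·(-4)] = -35/64
L_3(-1) = (1)·(-1)·(-3)·(-7)/[(6)·(4)·(2)·(-2)] = 7/32
L_4(-1) = (1)·(-1)·(-3)·(-5)/[(8)·(6)·(4)·(2)] = -5/128
Sum: (-66)·(35/128) + (-2)·(35/32) + (-18)·(-35/64) + (-402)·(7/32) + (-2210)·(-5/128) = -12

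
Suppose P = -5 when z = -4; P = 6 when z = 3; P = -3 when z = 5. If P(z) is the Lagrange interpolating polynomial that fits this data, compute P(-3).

Evaluate each Lagrange basis at z = -3:
L_0(-3) = (-6)·(-8)/[(-7)·(-9)] = 16/21
L_1(-3) = (1)·(-8)/[(7)·(-2)] = 4/7
L_2(-3) = (1)·(-6)/[(9)·(2)] = -1/3
Sum: (-5)·(16/21) + 6·(4/7) + (-3)·(-1/3) = 13/21

13/21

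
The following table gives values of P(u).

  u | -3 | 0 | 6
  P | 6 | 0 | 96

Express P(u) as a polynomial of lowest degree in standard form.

Newton's divided differences:
P[-3,0] = (0 - 6) / (0 - (-3)) = -2
P[0,6] = (96 - 0) / (6 - 0) = 16
P[-3,0,6] = (16 - (-2)) / (6 - (-3)) = 2
P(u) = 6 + (-2)·(u + 3) + 2·(u + 3)u
Expanding: P(u) = 2u^2 + 4u

P(u) = 2u^2 + 4u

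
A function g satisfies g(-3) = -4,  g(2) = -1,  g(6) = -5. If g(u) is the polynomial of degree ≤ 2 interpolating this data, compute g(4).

-103/45

L_0(4) = (2)·(-2)/[(-5)·(-9)] = -4/45
L_1(4) = (7)·(-2)/[(5)·(-4)] = 7/10
L_2(4) = (7)·(2)/[(9)·(4)] = 7/18
Sum: (-4)·(-4/45) + (-1)·(7/10) + (-5)·(7/18) = -103/45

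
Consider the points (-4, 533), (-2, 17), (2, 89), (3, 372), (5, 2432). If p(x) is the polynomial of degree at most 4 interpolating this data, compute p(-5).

L_0(-5) = (-3)·(-7)·(-8)·(-10)/[(-2)·(-6)·(-7)·(-9)] = 20/9
L_1(-5) = (-1)·(-7)·(-8)·(-10)/[(2)·(-4)·(-5)·(-7)] = -2
L_2(-5) = (-1)·(-3)·(-8)·(-10)/[(6)·(4)·(-1)·(-3)] = 10/3
L_3(-5) = (-1)·(-3)·(-7)·(-10)/[(7)·(5)·(1)·(-2)] = -3
L_4(-5) = (-1)·(-3)·(-7)·(-8)/[(9)·(7)·(3)·(2)] = 4/9
Sum: 533·(20/9) + 17·(-2) + 89·(10/3) + 372·(-3) + 2432·(4/9) = 1412

1412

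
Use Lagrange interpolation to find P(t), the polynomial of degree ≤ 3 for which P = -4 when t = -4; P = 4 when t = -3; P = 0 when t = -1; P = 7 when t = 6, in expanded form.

L_0(t) = (t + 3)(t + 1)(t - 6) / [-30] = -(1/30)t^3 + (1/15)t^2 + (7/10)t + 3/5
L_1(t) = (t + 4)(t + 1)(t - 6) / [18] = (1/18)t^3 - (1/18)t^2 - (13/9)t - 4/3
L_2(t) = (t + 4)(t + 3)(t - 6) / [-42] = -(1/42)t^3 - (1/42)t^2 + (5/7)t + 12/7
L_3(t) = (t + 4)(t + 3)(t + 1) / [630] = (1/630)t^3 + (4/315)t^2 + (19/630)t + 2/105
P(t) = (-4)·L_0 + 4·L_1 + 0·L_2 + 7·L_3
  (-4)·L_0(t) = (2/15)t^3 - (4/15)t^2 - (14/5)t - 12/5
  4·L_1(t) = (2/9)t^3 - (2/9)t^2 - (52/9)t - 16/3
  0·L_2(t) = 0
  7·L_3(t) = (1/90)t^3 + (4/45)t^2 + (19/90)t + 2/15
Adding term by term: (11/30)t^3 - (2/5)t^2 - (251/30)t - 38/5

P(t) = (11/30)t^3 - (2/5)t^2 - (251/30)t - 38/5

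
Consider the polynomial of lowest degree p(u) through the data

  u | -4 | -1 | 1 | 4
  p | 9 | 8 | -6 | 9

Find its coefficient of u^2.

Build the Lagrange basis polynomials:
L_0(u) = (u + 1)(u - 1)(u - 4) / [-120] = -(1/120)u^3 + (1/30)u^2 + (1/120)u - 1/30
L_1(u) = (u + 4)(u - 1)(u - 4) / [30] = (1/30)u^3 - (1/30)u^2 - (8/15)u + 8/15
L_2(u) = (u + 4)(u + 1)(u - 4) / [-30] = -(1/30)u^3 - (1/30)u^2 + (8/15)u + 8/15
L_3(u) = (u + 4)(u + 1)(u - 1) / [120] = (1/120)u^3 + (1/30)u^2 - (1/120)u - 1/30
p(u) = 9·L_0 + 8·L_1 + (-6)·L_2 + 9·L_3
Only the coefficient of u^2 is needed; take it from each L_i and combine:
9·(1/30) + 8·(-1/30) + (-6)·(-1/30) + 9·(1/30) = 8/15

8/15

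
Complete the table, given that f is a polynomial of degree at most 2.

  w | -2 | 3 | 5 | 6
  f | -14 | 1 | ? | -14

The 3 known values determine f uniquely (degree ≤ 2).
L_0(5) = (2)·(-1)/[(-5)·(-8)] = -1/20
L_1(5) = (7)·(-1)/[(5)·(-3)] = 7/15
L_2(5) = (7)·(2)/[(8)·(3)] = 7/12
Sum: (-14)·(-1/20) + 1·(7/15) + (-14)·(7/12) = -7

-7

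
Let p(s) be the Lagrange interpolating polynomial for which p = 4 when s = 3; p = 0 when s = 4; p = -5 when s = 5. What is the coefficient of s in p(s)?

Build the Lagrange basis polynomials:
L_0(s) = (s - 4)(s - 5) / [2] = (1/2)s^2 - (9/2)s + 10
L_1(s) = (s - 3)(s - 5) / [-1] = -s^2 + 8s - 15
L_2(s) = (s - 3)(s - 4) / [2] = (1/2)s^2 - (7/2)s + 6
p(s) = 4·L_0 + 0·L_1 + (-5)·L_2
Only the coefficient of s is needed; take it from each L_i and combine:
4·(-9/2) + 0·(8) + (-5)·(-7/2) = -1/2

-1/2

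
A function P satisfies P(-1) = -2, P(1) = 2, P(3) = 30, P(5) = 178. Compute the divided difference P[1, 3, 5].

15

P[1,3] = (30 - 2) / (3 - 1) = 14
P[3,5] = (178 - 30) / (5 - 3) = 74
P[1,3,5] = (74 - 14) / (5 - 1) = 15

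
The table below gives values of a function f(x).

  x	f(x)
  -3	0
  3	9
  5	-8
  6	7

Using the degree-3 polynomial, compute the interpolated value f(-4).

-443/6

Evaluate each Lagrange basis at x = -4:
L_0(-4) = (-7)·(-9)·(-10)/[(-6)·(-8)·(-9)] = 35/24
L_1(-4) = (-1)·(-9)·(-10)/[(6)·(-2)·(-3)] = -5/2
L_2(-4) = (-1)·(-7)·(-10)/[(8)·(2)·(-1)] = 35/8
L_3(-4) = (-1)·(-7)·(-9)/[(9)·(3)·(1)] = -7/3
Sum: 0 + 9·(-5/2) + (-8)·(35/8) + 7·(-7/3) = -443/6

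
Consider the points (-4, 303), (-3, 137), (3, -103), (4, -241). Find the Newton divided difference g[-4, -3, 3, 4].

g[-4,-3] = (137 - 303) / (-3 - (-4)) = -166
g[-3,3] = (-103 - 137) / (3 - (-3)) = -40
g[3,4] = (-241 - (-103)) / (4 - 3) = -138
g[-4,-3,3] = (-40 - (-166)) / (3 - (-4)) = 18
g[-3,3,4] = (-138 - (-40)) / (4 - (-3)) = -14
g[-4,-3,3,4] = (-14 - 18) / (4 - (-4)) = -4

-4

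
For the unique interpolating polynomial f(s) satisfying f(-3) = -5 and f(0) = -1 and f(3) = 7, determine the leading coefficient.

Build the Lagrange basis polynomials:
L_0(s) = s(s - 3) / [18] = (1/18)s^2 - (1/6)s
L_1(s) = (s + 3)(s - 3) / [-9] = -(1/9)s^2 + 1
L_2(s) = (s + 3)s / [18] = (1/18)s^2 + (1/6)s
f(s) = (-5)·L_0 + (-1)·L_1 + 7·L_2
Only the coefficient of s^2 is needed; take it from each L_i and combine:
(-5)·(1/18) + (-1)·(-1/9) + 7·(1/18) = 2/9

2/9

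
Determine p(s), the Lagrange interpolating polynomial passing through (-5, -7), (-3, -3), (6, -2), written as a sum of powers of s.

Build the Lagrange basis polynomials:
L_0(s) = (s + 3)(s - 6) / [22] = (1/22)s^2 - (3/22)s - 9/11
L_1(s) = (s + 5)(s - 6) / [-18] = -(1/18)s^2 + (1/18)s + 5/3
L_2(s) = (s + 5)(s + 3) / [99] = (1/99)s^2 + (8/99)s + 5/33
p(s) = (-7)·L_0 + (-3)·L_1 + (-2)·L_2
  (-7)·L_0(s) = -(7/22)s^2 + (21/22)s + 63/11
  (-3)·L_1(s) = (1/6)s^2 - (1/6)s - 5
  (-2)·L_2(s) = -(2/99)s^2 - (16/99)s - 10/33
Adding term by term: -(17/99)s^2 + (62/99)s + 14/33

p(s) = -(17/99)s^2 + (62/99)s + 14/33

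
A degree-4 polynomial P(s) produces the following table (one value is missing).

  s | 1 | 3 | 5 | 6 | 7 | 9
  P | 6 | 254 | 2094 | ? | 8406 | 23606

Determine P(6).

The 5 known values determine P uniquely (degree ≤ 4).
L_0(6) = (3)·(1)·(-1)·(-3)/[(-2)·(-4)·(-6)·(-8)] = 3/128
L_1(6) = (5)·(1)·(-1)·(-3)/[(2)·(-2)·(-4)·(-6)] = -5/32
L_2(6) = (5)·(3)·(-1)·(-3)/[(4)·(2)·(-2)·(-4)] = 45/64
L_3(6) = (5)·(3)·(1)·(-3)/[(6)·(4)·(2)·(-2)] = 15/32
L_4(6) = (5)·(3)·(1)·(-1)/[(8)·(6)·(4)·(2)] = -5/128
Sum: 6·(3/128) + 254·(-5/32) + 2094·(45/64) + 8406·(15/32) + 23606·(-5/128) = 4451

4451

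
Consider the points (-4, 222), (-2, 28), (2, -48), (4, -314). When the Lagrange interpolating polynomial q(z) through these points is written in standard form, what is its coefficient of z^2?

-3

Build the Lagrange basis polynomials:
L_0(z) = (z + 2)(z - 2)(z - 4) / [-96] = -(1/96)z^3 + (1/24)z^2 + (1/24)z - 1/6
L_1(z) = (z + 4)(z - 2)(z - 4) / [48] = (1/48)z^3 - (1/24)z^2 - (1/3)z + 2/3
L_2(z) = (z + 4)(z + 2)(z - 4) / [-48] = -(1/48)z^3 - (1/24)z^2 + (1/3)z + 2/3
L_3(z) = (z + 4)(z + 2)(z - 2) / [96] = (1/96)z^3 + (1/24)z^2 - (1/24)z - 1/6
q(z) = 222·L_0 + 28·L_1 + (-48)·L_2 + (-314)·L_3
Only the coefficient of z^2 is needed; take it from each L_i and combine:
222·(1/24) + 28·(-1/24) + (-48)·(-1/24) + (-314)·(1/24) = -3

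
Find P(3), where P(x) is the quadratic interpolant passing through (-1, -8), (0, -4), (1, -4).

-16

Evaluate each Lagrange basis at x = 3:
L_0(3) = (3)·(2)/[(-1)·(-2)] = 3
L_1(3) = (4)·(2)/[(1)·(-1)] = -8
L_2(3) = (4)·(3)/[(2)·(1)] = 6
Sum: (-8)·(3) + (-4)·(-8) + (-4)·(6) = -16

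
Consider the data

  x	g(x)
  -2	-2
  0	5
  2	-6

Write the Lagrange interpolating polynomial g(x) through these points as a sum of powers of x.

L_0(x) = x(x - 2) / [8] = (1/8)x^2 - (1/4)x
L_1(x) = (x + 2)(x - 2) / [-4] = -(1/4)x^2 + 1
L_2(x) = (x + 2)x / [8] = (1/8)x^2 + (1/4)x
g(x) = (-2)·L_0 + 5·L_1 + (-6)·L_2
  (-2)·L_0(x) = -(1/4)x^2 + (1/2)x
  5·L_1(x) = -(5/4)x^2 + 5
  (-6)·L_2(x) = -(3/4)x^2 - (3/2)x
Adding term by term: -(9/4)x^2 - x + 5

g(x) = -(9/4)x^2 - x + 5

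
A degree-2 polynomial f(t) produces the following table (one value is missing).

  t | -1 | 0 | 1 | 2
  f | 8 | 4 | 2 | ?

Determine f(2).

2

The 3 known values determine f uniquely (degree ≤ 2).
L_0(2) = (2)·(1)/[(-1)·(-2)] = 1
L_1(2) = (3)·(1)/[(1)·(-1)] = -3
L_2(2) = (3)·(2)/[(2)·(1)] = 3
Sum: 8·(1) + 4·(-3) + 2·(3) = 2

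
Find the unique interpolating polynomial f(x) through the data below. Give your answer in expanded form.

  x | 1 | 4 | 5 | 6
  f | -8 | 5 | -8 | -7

L_0(x) = (x - 4)(x - 5)(x - 6) / [-60] = -(1/60)x^3 + (1/4)x^2 - (37/30)x + 2
L_1(x) = (x - 1)(x - 5)(x - 6) / [6] = (1/6)x^3 - 2x^2 + (41/6)x - 5
L_2(x) = (x - 1)(x - 4)(x - 6) / [-4] = -(1/4)x^3 + (11/4)x^2 - (17/2)x + 6
L_3(x) = (x - 1)(x - 4)(x - 5) / [10] = (1/10)x^3 - x^2 + (29/10)x - 2
f(x) = (-8)·L_0 + 5·L_1 + (-8)·L_2 + (-7)·L_3
  (-8)·L_0(x) = (2/15)x^3 - 2x^2 + (148/15)x - 16
  5·L_1(x) = (5/6)x^3 - 10x^2 + (205/6)x - 25
  (-8)·L_2(x) = 2x^3 - 22x^2 + 68x - 48
  (-7)·L_3(x) = -(7/10)x^3 + 7x^2 - (203/10)x + 14
Adding term by term: (34/15)x^3 - 27x^2 + (1376/15)x - 75

f(x) = (34/15)x^3 - 27x^2 + (1376/15)x - 75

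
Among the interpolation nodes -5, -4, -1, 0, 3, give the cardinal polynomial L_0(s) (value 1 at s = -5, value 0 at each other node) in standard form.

L_0(s) = (s + 4)(s + 1)s(s - 3) / [(-1)·(-4)·(-5)·(-8)]
       = (s^4 + 2s^3 - 11s^2 - 12s) / (160)

L_0(s) = (1/160)s^4 + (1/80)s^3 - (11/160)s^2 - (3/40)s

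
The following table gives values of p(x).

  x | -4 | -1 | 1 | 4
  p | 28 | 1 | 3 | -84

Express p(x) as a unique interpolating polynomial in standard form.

Newton's divided differences:
p[-4,-1] = (1 - 28) / (-1 - (-4)) = -9
p[-1,1] = (3 - 1) / (1 - (-1)) = 1
p[1,4] = (-84 - 3) / (4 - 1) = -29
p[-4,-1,1] = (1 - (-9)) / (1 - (-4)) = 2
p[-1,1,4] = (-29 - 1) / (4 - (-1)) = -6
p[-4,-1,1,4] = (-6 - 2) / (4 - (-4)) = -1
p(x) = 28 + (-9)·(x + 4) + 2·(x + 4)(x + 1) + (-1)·(x + 4)(x + 1)(x - 1)
Expanding: p(x) = -x^3 - 2x^2 + 2x + 4

p(x) = -x^3 - 2x^2 + 2x + 4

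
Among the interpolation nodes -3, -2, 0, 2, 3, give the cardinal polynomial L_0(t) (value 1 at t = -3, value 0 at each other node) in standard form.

L_0(t) = (t + 2)t(t - 2)(t - 3) / [(-1)·(-3)·(-5)·(-6)]
       = (t^4 - 3t^3 - 4t^2 + 12t) / (90)

L_0(t) = (1/90)t^4 - (1/30)t^3 - (2/45)t^2 + (2/15)t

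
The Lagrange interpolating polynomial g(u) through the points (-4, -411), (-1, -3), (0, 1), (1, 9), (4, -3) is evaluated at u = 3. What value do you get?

Evaluate each Lagrange basis at u = 3:
L_0(3) = (4)·(3)·(2)·(-1)/[(-3)·(-4)·(-5)·(-8)] = -1/20
L_1(3) = (7)·(3)·(2)·(-1)/[(3)·(-1)·(-2)·(-5)] = 7/5
L_2(3) = (7)·(4)·(2)·(-1)/[(4)·(1)·(-1)·(-4)] = -7/2
L_3(3) = (7)·(4)·(3)·(-1)/[(5)·(2)·(1)·(-3)] = 14/5
L_4(3) = (7)·(4)·(3)·(2)/[(8)·(5)·(4)·(3)] = 7/20
Sum: (-411)·(-1/20) + (-3)·(7/5) + 1·(-7/2) + 9·(14/5) + (-3)·(7/20) = 37

37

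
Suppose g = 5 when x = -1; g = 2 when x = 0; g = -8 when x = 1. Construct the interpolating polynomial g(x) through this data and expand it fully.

Build the Lagrange basis polynomials:
L_0(x) = x(x - 1) / [2] = (1/2)x^2 - (1/2)x
L_1(x) = (x + 1)(x - 1) / [-1] = -x^2 + 1
L_2(x) = (x + 1)x / [2] = (1/2)x^2 + (1/2)x
g(x) = 5·L_0 + 2·L_1 + (-8)·L_2
  5·L_0(x) = (5/2)x^2 - (5/2)x
  2·L_1(x) = -2x^2 + 2
  (-8)·L_2(x) = -4x^2 - 4x
Adding term by term: -(7/2)x^2 - (13/2)x + 2

g(x) = -(7/2)x^2 - (13/2)x + 2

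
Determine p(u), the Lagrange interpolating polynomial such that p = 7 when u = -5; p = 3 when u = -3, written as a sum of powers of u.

Build the Lagrange basis polynomials:
L_0(u) = (u + 3) / [-2] = -(1/2)u - 3/2
L_1(u) = (u + 5) / [2] = (1/2)u + 5/2
p(u) = 7·L_0 + 3·L_1
  7·L_0(u) = -(7/2)u - 21/2
  3·L_1(u) = (3/2)u + 15/2
Adding term by term: -2u - 3

p(u) = -2u - 3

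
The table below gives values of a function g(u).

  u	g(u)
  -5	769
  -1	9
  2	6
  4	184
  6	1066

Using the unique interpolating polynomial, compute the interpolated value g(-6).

1534

L_0(-6) = (-5)·(-8)·(-10)·(-12)/[(-4)·(-7)·(-9)·(-11)] = 400/231
L_1(-6) = (-1)·(-8)·(-10)·(-12)/[(4)·(-3)·(-5)·(-7)] = -16/7
L_2(-6) = (-1)·(-5)·(-10)·(-12)/[(7)·(3)·(-2)·(-4)] = 25/7
L_3(-6) = (-1)·(-5)·(-8)·(-12)/[(9)·(5)·(2)·(-2)] = -8/3
L_4(-6) = (-1)·(-5)·(-8)·(-10)/[(11)·(7)·(4)·(2)] = 50/77
Sum: 769·(400/231) + 9·(-16/7) + 6·(25/7) + 184·(-8/3) + 1066·(50/77) = 1534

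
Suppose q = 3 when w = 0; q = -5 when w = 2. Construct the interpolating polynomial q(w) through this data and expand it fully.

Build the Lagrange basis polynomials:
L_0(w) = (w - 2) / [-2] = -(1/2)w + 1
L_1(w) = w / [2] = (1/2)w
q(w) = 3·L_0 + (-5)·L_1
  3·L_0(w) = -(3/2)w + 3
  (-5)·L_1(w) = -(5/2)w
Adding term by term: -4w + 3

q(w) = -4w + 3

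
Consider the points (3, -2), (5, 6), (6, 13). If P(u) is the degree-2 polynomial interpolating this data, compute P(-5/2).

69/4

Using Newton's divided-difference form:
P[3,5] = (6 - (-2)) / (5 - 3) = 4
P[5,6] = (13 - 6) / (6 - 5) = 7
P[3,5,6] = (7 - 4) / (6 - 3) = 1
P(-5/2) = -2 + 4·(-11/2) + 1·(-11/2)·(-15/2) = 69/4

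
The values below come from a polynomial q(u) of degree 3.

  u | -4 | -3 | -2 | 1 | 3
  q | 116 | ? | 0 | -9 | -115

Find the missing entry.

The 4 known values determine q uniquely (degree ≤ 3).
L_0(-3) = (-1)·(-4)·(-6)/[(-2)·(-5)·(-7)] = 12/35
L_1(-3) = (1)·(-4)·(-6)/[(2)·(-3)·(-5)] = 4/5
L_2(-3) = (1)·(-1)·(-6)/[(5)·(3)·(-2)] = -1/5
L_3(-3) = (1)·(-1)·(-4)/[(7)·(5)·(2)] = 2/35
Sum: 116·(12/35) + 0 + (-9)·(-1/5) + (-115)·(2/35) = 35

35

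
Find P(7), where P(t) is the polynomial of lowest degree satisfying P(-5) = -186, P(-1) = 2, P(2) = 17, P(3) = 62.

762

Evaluate each Lagrange basis at t = 7:
L_0(7) = (8)·(5)·(4)/[(-4)·(-7)·(-8)] = -5/7
L_1(7) = (12)·(5)·(4)/[(4)·(-3)·(-4)] = 5
L_2(7) = (12)·(8)·(4)/[(7)·(3)·(-1)] = -128/7
L_3(7) = (12)·(8)·(5)/[(8)·(4)·(1)] = 15
Sum: (-186)·(-5/7) + 2·(5) + 17·(-128/7) + 62·(15) = 762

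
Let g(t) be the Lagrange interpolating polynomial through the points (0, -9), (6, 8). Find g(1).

-37/6

Evaluate each Lagrange basis at t = 1:
L_0(1) = (-5)/[(-6)] = 5/6
L_1(1) = (1)/[(6)] = 1/6
Sum: (-9)·(5/6) + 8·(1/6) = -37/6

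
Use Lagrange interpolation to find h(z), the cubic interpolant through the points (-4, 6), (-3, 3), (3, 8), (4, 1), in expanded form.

h(z) = -(5/24)z^3 - (2/7)z^2 + (65/24)z + 113/14

L_0(z) = (z + 3)(z - 3)(z - 4) / [-56] = -(1/56)z^3 + (1/14)z^2 + (9/56)z - 9/14
L_1(z) = (z + 4)(z - 3)(z - 4) / [42] = (1/42)z^3 - (1/14)z^2 - (8/21)z + 8/7
L_2(z) = (z + 4)(z + 3)(z - 4) / [-42] = -(1/42)z^3 - (1/14)z^2 + (8/21)z + 8/7
L_3(z) = (z + 4)(z + 3)(z - 3) / [56] = (1/56)z^3 + (1/14)z^2 - (9/56)z - 9/14
h(z) = 6·L_0 + 3·L_1 + 8·L_2 + 1·L_3
  6·L_0(z) = -(3/28)z^3 + (3/7)z^2 + (27/28)z - 27/7
  3·L_1(z) = (1/14)z^3 - (3/14)z^2 - (8/7)z + 24/7
  8·L_2(z) = -(4/21)z^3 - (4/7)z^2 + (64/21)z + 64/7
  1·L_3(z) = (1/56)z^3 + (1/14)z^2 - (9/56)z - 9/14
Adding term by term: -(5/24)z^3 - (2/7)z^2 + (65/24)z + 113/14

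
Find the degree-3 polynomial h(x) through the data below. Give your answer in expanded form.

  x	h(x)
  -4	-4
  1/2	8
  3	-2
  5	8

Build the Lagrange basis polynomials:
L_0(x) = (x - 1/2)(x - 3)(x - 5) / [-567/2] = -(2/567)x^3 + (17/567)x^2 - (38/567)x + 5/189
L_1(x) = (x + 4)(x - 3)(x - 5) / [405/8] = (8/405)x^3 - (32/405)x^2 - (136/405)x + 32/27
L_2(x) = (x + 4)(x - 1/2)(x - 5) / [-35] = -(1/35)x^3 + (3/70)x^2 + (39/70)x - 2/7
L_3(x) = (x + 4)(x - 1/2)(x - 3) / [81] = (1/81)x^3 + (1/162)x^2 - (25/162)x + 2/27
h(x) = (-4)·L_0 + 8·L_1 + (-2)·L_2 + 8·L_3
  (-4)·L_0(x) = (8/567)x^3 - (68/567)x^2 + (152/567)x - 20/189
  8·L_1(x) = (64/405)x^3 - (256/405)x^2 - (1088/405)x + 256/27
  (-2)·L_2(x) = (2/35)x^3 - (3/35)x^2 - (39/35)x + 4/7
  8·L_3(x) = (8/81)x^3 + (4/81)x^2 - (100/81)x + 16/27
Adding term by term: (62/189)x^3 - (149/189)x^2 - (901/189)x + 664/63

h(x) = (62/189)x^3 - (149/189)x^2 - (901/189)x + 664/63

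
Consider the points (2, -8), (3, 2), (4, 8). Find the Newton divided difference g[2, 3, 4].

g[2,3] = (2 - (-8)) / (3 - 2) = 10
g[3,4] = (8 - 2) / (4 - 3) = 6
g[2,3,4] = (6 - 10) / (4 - 2) = -2

-2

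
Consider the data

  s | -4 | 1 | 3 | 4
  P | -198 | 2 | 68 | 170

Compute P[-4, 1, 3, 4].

P[-4,1] = (2 - (-198)) / (1 - (-4)) = 40
P[1,3] = (68 - 2) / (3 - 1) = 33
P[3,4] = (170 - 68) / (4 - 3) = 102
P[-4,1,3] = (33 - 40) / (3 - (-4)) = -1
P[1,3,4] = (102 - 33) / (4 - 1) = 23
P[-4,1,3,4] = (23 - (-1)) / (4 - (-4)) = 3

3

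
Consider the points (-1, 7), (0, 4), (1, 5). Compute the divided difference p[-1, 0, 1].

p[-1,0] = (4 - 7) / (0 - (-1)) = -3
p[0,1] = (5 - 4) / (1 - 0) = 1
p[-1,0,1] = (1 - (-3)) / (1 - (-1)) = 2

2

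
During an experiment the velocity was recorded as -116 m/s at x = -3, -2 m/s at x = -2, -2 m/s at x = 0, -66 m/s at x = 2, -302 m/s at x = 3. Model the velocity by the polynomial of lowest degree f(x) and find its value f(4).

L_0(4) = (6)·(4)·(2)·(1)/[(-1)·(-3)·(-5)·(-6)] = 8/15
L_1(4) = (7)·(4)·(2)·(1)/[(1)·(-2)·(-4)·(-5)] = -7/5
L_2(4) = (7)·(6)·(2)·(1)/[(3)·(2)·(-2)·(-3)] = 7/3
L_3(4) = (7)·(6)·(4)·(1)/[(5)·(4)·(2)·(-1)] = -21/5
L_4(4) = (7)·(6)·(4)·(2)/[(6)·(5)·(3)·(1)] = 56/15
Sum: (-116)·(8/15) + (-2)·(-7/5) + (-2)·(7/3) + (-66)·(-21/5) + (-302)·(56/15) = -914

-914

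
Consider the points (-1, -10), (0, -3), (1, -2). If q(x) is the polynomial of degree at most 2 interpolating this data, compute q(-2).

Evaluate each Lagrange basis at x = -2:
L_0(-2) = (-2)·(-3)/[(-1)·(-2)] = 3
L_1(-2) = (-1)·(-3)/[(1)·(-1)] = -3
L_2(-2) = (-1)·(-2)/[(2)·(1)] = 1
Sum: (-10)·(3) + (-3)·(-3) + (-2)·(1) = -23

-23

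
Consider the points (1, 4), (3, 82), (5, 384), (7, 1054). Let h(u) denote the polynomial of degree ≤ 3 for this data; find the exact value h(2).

L_0(2) = (-1)·(-3)·(-5)/[(-2)·(-4)·(-6)] = 5/16
L_1(2) = (1)·(-3)·(-5)/[(2)·(-2)·(-4)] = 15/16
L_2(2) = (1)·(-1)·(-5)/[(4)·(2)·(-2)] = -5/16
L_3(2) = (1)·(-1)·(-3)/[(6)·(4)·(2)] = 1/16
Sum: 4·(5/16) + 82·(15/16) + 384·(-5/16) + 1054·(1/16) = 24

24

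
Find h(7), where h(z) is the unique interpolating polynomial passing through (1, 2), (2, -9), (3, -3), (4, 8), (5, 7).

-124

Evaluate each Lagrange basis at z = 7:
L_0(7) = (5)·(4)·(3)·(2)/[(-1)·(-2)·(-3)·(-4)] = 5
L_1(7) = (6)·(4)·(3)·(2)/[(1)·(-1)·(-2)·(-3)] = -24
L_2(7) = (6)·(5)·(3)·(2)/[(2)·(1)·(-1)·(-2)] = 45
L_3(7) = (6)·(5)·(4)·(2)/[(3)·(2)·(1)·(-1)] = -40
L_4(7) = (6)·(5)·(4)·(3)/[(4)·(3)·(2)·(1)] = 15
Sum: 2·(5) + (-9)·(-24) + (-3)·(45) + 8·(-40) + 7·(15) = -124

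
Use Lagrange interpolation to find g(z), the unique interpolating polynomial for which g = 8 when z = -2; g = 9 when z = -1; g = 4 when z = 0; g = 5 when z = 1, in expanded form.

Build the Lagrange basis polynomials:
L_0(z) = (z + 1)z(z - 1) / [-6] = -(1/6)z^3 + (1/6)z
L_1(z) = (z + 2)z(z - 1) / [2] = (1/2)z^3 + (1/2)z^2 - z
L_2(z) = (z + 2)(z + 1)(z - 1) / [-2] = -(1/2)z^3 - z^2 + (1/2)z + 1
L_3(z) = (z + 2)(z + 1)z / [6] = (1/6)z^3 + (1/2)z^2 + (1/3)z
g(z) = 8·L_0 + 9·L_1 + 4·L_2 + 5·L_3
  8·L_0(z) = -(4/3)z^3 + (4/3)z
  9·L_1(z) = (9/2)z^3 + (9/2)z^2 - 9z
  4·L_2(z) = -2z^3 - 4z^2 + 2z + 4
  5·L_3(z) = (5/6)z^3 + (5/2)z^2 + (5/3)z
Adding term by term: 2z^3 + 3z^2 - 4z + 4

g(z) = 2z^3 + 3z^2 - 4z + 4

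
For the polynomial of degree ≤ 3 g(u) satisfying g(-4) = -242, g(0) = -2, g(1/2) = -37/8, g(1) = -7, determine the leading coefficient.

3

Build the Lagrange basis polynomials:
L_0(u) = u(u - 1/2)(u - 1) / [-90] = -(1/90)u^3 + (1/60)u^2 - (1/180)u
L_1(u) = (u + 4)(u - 1/2)(u - 1) / [2] = (1/2)u^3 + (5/4)u^2 - (11/4)u + 1
L_2(u) = (u + 4)u(u - 1) / [-9/8] = -(8/9)u^3 - (8/3)u^2 + (32/9)u
L_3(u) = (u + 4)u(u - 1/2) / [5/2] = (2/5)u^3 + (7/5)u^2 - (4/5)u
g(u) = (-242)·L_0 + (-2)·L_1 + (-37/8)·L_2 + (-7)·L_3
Only the coefficient of u^3 is needed; take it from each L_i and combine:
(-242)·(-1/90) + (-2)·(1/2) + (-37/8)·(-8/9) + (-7)·(2/5) = 3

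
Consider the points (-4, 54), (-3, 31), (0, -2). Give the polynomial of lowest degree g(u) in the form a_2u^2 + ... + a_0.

Build the Lagrange basis polynomials:
L_0(u) = (u + 3)u / [4] = (1/4)u^2 + (3/4)u
L_1(u) = (u + 4)u / [-3] = -(1/3)u^2 - (4/3)u
L_2(u) = (u + 4)(u + 3) / [12] = (1/12)u^2 + (7/12)u + 1
g(u) = 54·L_0 + 31·L_1 + (-2)·L_2
  54·L_0(u) = (27/2)u^2 + (81/2)u
  31·L_1(u) = -(31/3)u^2 - (124/3)u
  (-2)·L_2(u) = -(1/6)u^2 - (7/6)u - 2
Adding term by term: 3u^2 - 2u - 2

g(u) = 3u^2 - 2u - 2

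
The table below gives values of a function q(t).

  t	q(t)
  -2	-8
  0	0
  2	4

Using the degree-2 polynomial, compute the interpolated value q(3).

9/2

Evaluate each Lagrange basis at t = 3:
L_0(3) = (3)·(1)/[(-2)·(-4)] = 3/8
L_1(3) = (5)·(1)/[(2)·(-2)] = -5/4
L_2(3) = (5)·(3)/[(4)·(2)] = 15/8
Sum: (-8)·(3/8) + 0 + 4·(15/8) = 9/2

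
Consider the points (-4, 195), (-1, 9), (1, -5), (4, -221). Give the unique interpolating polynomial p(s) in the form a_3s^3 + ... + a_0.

Newton's divided differences:
p[-4,-1] = (9 - 195) / (-1 - (-4)) = -62
p[-1,1] = (-5 - 9) / (1 - (-1)) = -7
p[1,4] = (-221 - (-5)) / (4 - 1) = -72
p[-4,-1,1] = (-7 - (-62)) / (1 - (-4)) = 11
p[-1,1,4] = (-72 - (-7)) / (4 - (-1)) = -13
p[-4,-1,1,4] = (-13 - 11) / (4 - (-4)) = -3
p(s) = 195 + (-62)·(s + 4) + 11·(s + 4)(s + 1) + (-3)·(s + 4)(s + 1)(s - 1)
Expanding: p(s) = -3s^3 - s^2 - 4s + 3

p(s) = -3s^3 - s^2 - 4s + 3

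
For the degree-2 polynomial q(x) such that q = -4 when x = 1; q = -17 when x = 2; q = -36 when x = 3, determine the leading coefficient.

-3

L_0(x) = (x - 2)(x - 3) / [2] = (1/2)x^2 - (5/2)x + 3
L_1(x) = (x - 1)(x - 3) / [-1] = -x^2 + 4x - 3
L_2(x) = (x - 1)(x - 2) / [2] = (1/2)x^2 - (3/2)x + 1
q(x) = (-4)·L_0 + (-17)·L_1 + (-36)·L_2
Only the coefficient of x^2 is needed; take it from each L_i and combine:
(-4)·(1/2) + (-17)·(-1) + (-36)·(1/2) = -3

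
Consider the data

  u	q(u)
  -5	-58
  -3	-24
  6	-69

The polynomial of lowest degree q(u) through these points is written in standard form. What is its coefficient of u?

Build the Lagrange basis polynomials:
L_0(u) = (u + 3)(u - 6) / [22] = (1/22)u^2 - (3/22)u - 9/11
L_1(u) = (u + 5)(u - 6) / [-18] = -(1/18)u^2 + (1/18)u + 5/3
L_2(u) = (u + 5)(u + 3) / [99] = (1/99)u^2 + (8/99)u + 5/33
q(u) = (-58)·L_0 + (-24)·L_1 + (-69)·L_2
Only the coefficient of u is needed; take it from each L_i and combine:
(-58)·(-3/22) + (-24)·(1/18) + (-69)·(8/99) = 1

1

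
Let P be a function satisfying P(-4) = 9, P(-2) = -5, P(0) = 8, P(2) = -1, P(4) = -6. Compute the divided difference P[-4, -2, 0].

27/8

P[-4,-2] = (-5 - 9) / (-2 - (-4)) = -7
P[-2,0] = (8 - (-5)) / (0 - (-2)) = 13/2
P[-4,-2,0] = (13/2 - (-7)) / (0 - (-4)) = 27/8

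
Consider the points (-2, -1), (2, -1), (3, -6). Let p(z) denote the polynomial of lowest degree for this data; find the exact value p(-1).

2

Using Newton's divided-difference form:
p[-2,2] = (-1 - (-1)) / (2 - (-2)) = 0
p[2,3] = (-6 - (-1)) / (3 - 2) = -5
p[-2,2,3] = (-5 - 0) / (3 - (-2)) = -1
p(-1) = -1 + 0·(1) + (-1)·(1)·(-3) = 2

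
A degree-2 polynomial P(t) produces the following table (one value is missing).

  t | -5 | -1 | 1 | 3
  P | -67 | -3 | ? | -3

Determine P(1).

The 3 known values determine P uniquely (degree ≤ 2).
Evaluate each Lagrange basis at t = 1:
L_0(1) = (2)·(-2)/[(-4)·(-8)] = -1/8
L_1(1) = (6)·(-2)/[(4)·(-4)] = 3/4
L_2(1) = (6)·(2)/[(8)·(4)] = 3/8
Sum: (-67)·(-1/8) + (-3)·(3/4) + (-3)·(3/8) = 5

5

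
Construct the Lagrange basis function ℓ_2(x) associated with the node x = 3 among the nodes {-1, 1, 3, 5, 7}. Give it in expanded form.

ℓ_2(x) = (x + 1)(x - 1)(x - 5)(x - 7) / [(4)·(2)·(-2)·(-4)]
       = (x^4 - 12x^3 + 34x^2 + 12x - 35) / (64)

ℓ_2(x) = (1/64)x^4 - (3/16)x^3 + (17/32)x^2 + (3/16)x - 35/64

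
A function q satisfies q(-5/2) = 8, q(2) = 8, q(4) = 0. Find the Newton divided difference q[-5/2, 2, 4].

q[-5/2,2] = (8 - 8) / (2 - (-5/2)) = 0
q[2,4] = (0 - 8) / (4 - 2) = -4
q[-5/2,2,4] = (-4 - 0) / (4 - (-5/2)) = -8/13

-8/13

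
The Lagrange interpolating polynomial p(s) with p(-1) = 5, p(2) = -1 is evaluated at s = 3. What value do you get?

Evaluate each Lagrange basis at s = 3:
L_0(3) = (1)/[(-3)] = -1/3
L_1(3) = (4)/[(3)] = 4/3
Sum: 5·(-1/3) + (-1)·(4/3) = -3

-3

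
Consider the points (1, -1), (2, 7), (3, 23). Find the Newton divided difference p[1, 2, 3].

p[1,2] = (7 - (-1)) / (2 - 1) = 8
p[2,3] = (23 - 7) / (3 - 2) = 16
p[1,2,3] = (16 - 8) / (3 - 1) = 4

4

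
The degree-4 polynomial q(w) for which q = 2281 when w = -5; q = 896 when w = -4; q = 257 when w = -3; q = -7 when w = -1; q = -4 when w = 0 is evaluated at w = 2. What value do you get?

62

Evaluate each Lagrange basis at w = 2:
L_0(2) = (6)·(5)·(3)·(2)/[(-1)·(-2)·(-4)·(-5)] = 9/2
L_1(2) = (7)·(5)·(3)·(2)/[(1)·(-1)·(-3)·(-4)] = -35/2
L_2(2) = (7)·(6)·(3)·(2)/[(2)·(1)·(-2)·(-3)] = 21
L_3(2) = (7)·(6)·(5)·(2)/[(4)·(3)·(2)·(-1)] = -35/2
L_4(2) = (7)·(6)·(5)·(3)/[(5)·(4)·(3)·(1)] = 21/2
Sum: 2281·(9/2) + 896·(-35/2) + 257·(21) + (-7)·(-35/2) + (-4)·(21/2) = 62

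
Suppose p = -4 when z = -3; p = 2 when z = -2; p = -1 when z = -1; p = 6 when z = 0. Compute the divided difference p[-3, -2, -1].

p[-3,-2] = (2 - (-4)) / (-2 - (-3)) = 6
p[-2,-1] = (-1 - 2) / (-1 - (-2)) = -3
p[-3,-2,-1] = (-3 - 6) / (-1 - (-3)) = -9/2

-9/2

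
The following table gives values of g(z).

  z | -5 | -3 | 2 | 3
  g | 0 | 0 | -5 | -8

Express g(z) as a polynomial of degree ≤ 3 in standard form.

Newton's divided differences:
g[-5,-3] = (0 - 0) / (-3 - (-5)) = 0
g[-3,2] = (-5 - 0) / (2 - (-3)) = -1
g[2,3] = (-8 - (-5)) / (3 - 2) = -3
g[-5,-3,2] = (-1 - 0) / (2 - (-5)) = -1/7
g[-3,2,3] = (-3 - (-1)) / (3 - (-3)) = -1/3
g[-5,-3,2,3] = (-1/3 - (-1/7)) / (3 - (-5)) = -1/42
g(z) = (-1/7)·(z + 5)(z + 3) + (-1/42)·(z + 5)(z + 3)(z - 2)
Expanding: g(z) = -(1/42)z^3 - (2/7)z^2 - (47/42)z - 10/7

g(z) = -(1/42)z^3 - (2/7)z^2 - (47/42)z - 10/7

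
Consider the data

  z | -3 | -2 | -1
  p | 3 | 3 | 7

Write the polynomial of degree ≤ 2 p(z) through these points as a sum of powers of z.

p(z) = 2z^2 + 10z + 15

Newton's divided differences:
p[-3,-2] = (3 - 3) / (-2 - (-3)) = 0
p[-2,-1] = (7 - 3) / (-1 - (-2)) = 4
p[-3,-2,-1] = (4 - 0) / (-1 - (-3)) = 2
p(z) = 3 + 2·(z + 3)(z + 2)
Expanding: p(z) = 2z^2 + 10z + 15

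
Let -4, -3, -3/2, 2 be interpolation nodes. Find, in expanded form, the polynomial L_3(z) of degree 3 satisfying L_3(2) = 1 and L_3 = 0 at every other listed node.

L_3(z) = (z + 4)(z + 3)(z + 3/2) / [(6)·(5)·(7/2)]
       = (z^3 + (17/2)z^2 + (45/2)z + 18) / (105)

L_3(z) = (1/105)z^3 + (17/210)z^2 + (3/14)z + 6/35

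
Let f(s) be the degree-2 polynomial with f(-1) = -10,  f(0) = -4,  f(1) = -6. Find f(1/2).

-4

Evaluate each Lagrange basis at s = 1/2:
L_0(1/2) = (1/2)·(-1/2)/[(-1)·(-2)] = -1/8
L_1(1/2) = (3/2)·(-1/2)/[(1)·(-1)] = 3/4
L_2(1/2) = (3/2)·(1/2)/[(2)·(1)] = 3/8
Sum: (-10)·(-1/8) + (-4)·(3/4) + (-6)·(3/8) = -4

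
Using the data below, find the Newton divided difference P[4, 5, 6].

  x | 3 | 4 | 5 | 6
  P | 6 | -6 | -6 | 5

P[4,5] = (-6 - (-6)) / (5 - 4) = 0
P[5,6] = (5 - (-6)) / (6 - 5) = 11
P[4,5,6] = (11 - 0) / (6 - 4) = 11/2

11/2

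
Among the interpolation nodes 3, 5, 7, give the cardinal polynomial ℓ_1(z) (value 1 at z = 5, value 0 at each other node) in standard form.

ℓ_1(z) = (z - 3)(z - 7) / [(2)·(-2)]
       = (z^2 - 10z + 21) / (-4)

ℓ_1(z) = -(1/4)z^2 + (5/2)z - 21/4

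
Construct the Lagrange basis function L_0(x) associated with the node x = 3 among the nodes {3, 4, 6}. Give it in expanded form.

L_0(x) = (1/3)x^2 - (10/3)x + 8

L_0(x) = (x - 4)(x - 6) / [(-1)·(-3)]
       = (x^2 - 10x + 24) / (3)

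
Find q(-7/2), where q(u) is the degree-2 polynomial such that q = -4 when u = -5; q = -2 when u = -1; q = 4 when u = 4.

L_0(-7/2) = (-5/2)·(-15/2)/[(-4)·(-9)] = 25/48
L_1(-7/2) = (3/2)·(-15/2)/[(4)·(-5)] = 9/16
L_2(-7/2) = (3/2)·(-5/2)/[(9)·(5)] = -1/12
Sum: (-4)·(25/48) + (-2)·(9/16) + 4·(-1/12) = -85/24

-85/24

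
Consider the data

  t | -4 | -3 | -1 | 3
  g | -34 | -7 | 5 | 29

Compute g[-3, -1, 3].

0

g[-3,-1] = (5 - (-7)) / (-1 - (-3)) = 6
g[-1,3] = (29 - 5) / (3 - (-1)) = 6
g[-3,-1,3] = (6 - 6) / (3 - (-3)) = 0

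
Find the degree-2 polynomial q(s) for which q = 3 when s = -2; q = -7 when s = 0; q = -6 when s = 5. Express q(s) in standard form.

q(s) = (26/35)s^2 - (123/35)s - 7

L_0(s) = s(s - 5) / [14] = (1/14)s^2 - (5/14)s
L_1(s) = (s + 2)(s - 5) / [-10] = -(1/10)s^2 + (3/10)s + 1
L_2(s) = (s + 2)s / [35] = (1/35)s^2 + (2/35)s
q(s) = 3·L_0 + (-7)·L_1 + (-6)·L_2
  3·L_0(s) = (3/14)s^2 - (15/14)s
  (-7)·L_1(s) = (7/10)s^2 - (21/10)s - 7
  (-6)·L_2(s) = -(6/35)s^2 - (12/35)s
Adding term by term: (26/35)s^2 - (123/35)s - 7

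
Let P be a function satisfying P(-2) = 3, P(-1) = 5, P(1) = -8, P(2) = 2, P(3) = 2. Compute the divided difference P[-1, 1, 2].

11/2

P[-1,1] = (-8 - 5) / (1 - (-1)) = -13/2
P[1,2] = (2 - (-8)) / (2 - 1) = 10
P[-1,1,2] = (10 - (-13/2)) / (2 - (-1)) = 11/2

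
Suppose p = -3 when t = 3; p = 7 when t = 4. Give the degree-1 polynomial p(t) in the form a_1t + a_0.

Build the Lagrange basis polynomials:
L_0(t) = (t - 4) / [-1] = -t + 4
L_1(t) = (t - 3) / [1] = t - 3
p(t) = (-3)·L_0 + 7·L_1
  (-3)·L_0(t) = 3t - 12
  7·L_1(t) = 7t - 21
Adding term by term: 10t - 33

p(t) = 10t - 33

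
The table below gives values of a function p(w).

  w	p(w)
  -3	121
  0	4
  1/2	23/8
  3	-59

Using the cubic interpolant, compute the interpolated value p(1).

1

Evaluate each Lagrange basis at w = 1:
L_0(1) = (1)·(1/2)·(-2)/[(-3)·(-7/2)·(-6)] = 1/63
L_1(1) = (4)·(1/2)·(-2)/[(3)·(-1/2)·(-3)] = -8/9
L_2(1) = (4)·(1)·(-2)/[(7/2)·(1/2)·(-5/2)] = 64/35
L_3(1) = (4)·(1)·(1/2)/[(6)·(3)·(5/2)] = 2/45
Sum: 121·(1/63) + 4·(-8/9) + 23/8·(64/35) + (-59)·(2/45) = 1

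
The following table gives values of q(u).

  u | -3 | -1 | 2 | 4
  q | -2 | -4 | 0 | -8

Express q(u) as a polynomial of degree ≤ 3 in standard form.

q(u) = -(23/105)u^3 + (1/35)u^2 + (206/105)u - 16/7

Build the Lagrange basis polynomials:
L_0(u) = (u + 1)(u - 2)(u - 4) / [-70] = -(1/70)u^3 + (1/14)u^2 - (1/35)u - 4/35
L_1(u) = (u + 3)(u - 2)(u - 4) / [30] = (1/30)u^3 - (1/10)u^2 - (1/3)u + 4/5
L_2(u) = (u + 3)(u + 1)(u - 4) / [-30] = -(1/30)u^3 + (13/30)u + 2/5
L_3(u) = (u + 3)(u + 1)(u - 2) / [70] = (1/70)u^3 + (1/35)u^2 - (1/14)u - 3/35
q(u) = (-2)·L_0 + (-4)·L_1 + 0·L_2 + (-8)·L_3
  (-2)·L_0(u) = (1/35)u^3 - (1/7)u^2 + (2/35)u + 8/35
  (-4)·L_1(u) = -(2/15)u^3 + (2/5)u^2 + (4/3)u - 16/5
  0·L_2(u) = 0
  (-8)·L_3(u) = -(4/35)u^3 - (8/35)u^2 + (4/7)u + 24/35
Adding term by term: -(23/105)u^3 + (1/35)u^2 + (206/105)u - 16/7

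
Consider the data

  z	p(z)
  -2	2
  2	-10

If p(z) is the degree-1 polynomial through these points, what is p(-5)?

Evaluate each Lagrange basis at z = -5:
L_0(-5) = (-7)/[(-4)] = 7/4
L_1(-5) = (-3)/[(4)] = -3/4
Sum: 2·(7/4) + (-10)·(-3/4) = 11

11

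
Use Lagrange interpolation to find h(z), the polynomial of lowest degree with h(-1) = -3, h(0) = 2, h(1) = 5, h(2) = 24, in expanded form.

h(z) = 3z^3 - z^2 + z + 2

L_0(z) = z(z - 1)(z - 2) / [-6] = -(1/6)z^3 + (1/2)z^2 - (1/3)z
L_1(z) = (z + 1)(z - 1)(z - 2) / [2] = (1/2)z^3 - z^2 - (1/2)z + 1
L_2(z) = (z + 1)z(z - 2) / [-2] = -(1/2)z^3 + (1/2)z^2 + z
L_3(z) = (z + 1)z(z - 1) / [6] = (1/6)z^3 - (1/6)z
h(z) = (-3)·L_0 + 2·L_1 + 5·L_2 + 24·L_3
  (-3)·L_0(z) = (1/2)z^3 - (3/2)z^2 + z
  2·L_1(z) = z^3 - 2z^2 - z + 2
  5·L_2(z) = -(5/2)z^3 + (5/2)z^2 + 5z
  24·L_3(z) = 4z^3 - 4z
Adding term by term: 3z^3 - z^2 + z + 2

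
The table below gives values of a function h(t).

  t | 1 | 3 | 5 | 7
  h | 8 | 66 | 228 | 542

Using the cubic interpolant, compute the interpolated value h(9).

Using Newton's divided-difference form:
h[1,3] = (66 - 8) / (3 - 1) = 29
h[3,5] = (228 - 66) / (5 - 3) = 81
h[5,7] = (542 - 228) / (7 - 5) = 157
h[1,3,5] = (81 - 29) / (5 - 1) = 13
h[3,5,7] = (157 - 81) / (7 - 3) = 19
h[1,3,5,7] = (19 - 13) / (7 - 1) = 1
h(9) = 8 + 29·(8) + 13·(8)·(6) + 1·(8)·(6)·(4) = 1056

1056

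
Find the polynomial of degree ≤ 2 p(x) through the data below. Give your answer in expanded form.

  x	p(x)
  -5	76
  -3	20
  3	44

p(x) = 4x^2 + 4x - 4

Newton's divided differences:
p[-5,-3] = (20 - 76) / (-3 - (-5)) = -28
p[-3,3] = (44 - 20) / (3 - (-3)) = 4
p[-5,-3,3] = (4 - (-28)) / (3 - (-5)) = 4
p(x) = 76 + (-28)·(x + 5) + 4·(x + 5)(x + 3)
Expanding: p(x) = 4x^2 + 4x - 4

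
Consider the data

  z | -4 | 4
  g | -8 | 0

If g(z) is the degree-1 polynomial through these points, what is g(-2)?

-6

L_0(-2) = (-6)/[(-8)] = 3/4
L_1(-2) = (2)/[(8)] = 1/4
Sum: (-8)·(3/4) + 0 = -6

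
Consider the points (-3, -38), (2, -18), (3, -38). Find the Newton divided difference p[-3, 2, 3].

-4

p[-3,2] = (-18 - (-38)) / (2 - (-3)) = 4
p[2,3] = (-38 - (-18)) / (3 - 2) = -20
p[-3,2,3] = (-20 - 4) / (3 - (-3)) = -4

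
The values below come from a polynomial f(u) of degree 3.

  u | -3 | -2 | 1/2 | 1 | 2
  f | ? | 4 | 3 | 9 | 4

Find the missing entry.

The 4 known values determine f uniquely (degree ≤ 3).
L_0(-3) = (-7/2)·(-4)·(-5)/[(-5/2)·(-3)·(-4)] = 7/3
L_1(-3) = (-1)·(-4)·(-5)/[(5/2)·(-1/2)·(-3/2)] = -32/3
L_2(-3) = (-1)·(-7/2)·(-5)/[(3)·(1/2)·(-1)] = 35/3
L_3(-3) = (-1)·(-7/2)·(-4)/[(4)·(3/2)·(1)] = -7/3
Sum: 4·(7/3) + 3·(-32/3) + 9·(35/3) + 4·(-7/3) = 73

73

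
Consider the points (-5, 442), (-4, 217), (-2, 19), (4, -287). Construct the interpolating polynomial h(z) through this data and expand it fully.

Newton's divided differences:
h[-5,-4] = (217 - 442) / (-4 - (-5)) = -225
h[-4,-2] = (19 - 217) / (-2 - (-4)) = -99
h[-2,4] = (-287 - 19) / (4 - (-2)) = -51
h[-5,-4,-2] = (-99 - (-225)) / (-2 - (-5)) = 42
h[-4,-2,4] = (-51 - (-99)) / (4 - (-4)) = 6
h[-5,-4,-2,4] = (6 - 42) / (4 - (-5)) = -4
h(z) = 442 + (-225)·(z + 5) + 42·(z + 5)(z + 4) + (-4)·(z + 5)(z + 4)(z + 2)
Expanding: h(z) = -4z^3 - 2z^2 + z - 3

h(z) = -4z^3 - 2z^2 + z - 3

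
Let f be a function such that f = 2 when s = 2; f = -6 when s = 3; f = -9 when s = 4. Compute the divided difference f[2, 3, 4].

f[2,3] = (-6 - 2) / (3 - 2) = -8
f[3,4] = (-9 - (-6)) / (4 - 3) = -3
f[2,3,4] = (-3 - (-8)) / (4 - 2) = 5/2

5/2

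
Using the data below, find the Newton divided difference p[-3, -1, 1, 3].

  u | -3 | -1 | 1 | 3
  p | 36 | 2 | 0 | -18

-1

p[-3,-1] = (2 - 36) / (-1 - (-3)) = -17
p[-1,1] = (0 - 2) / (1 - (-1)) = -1
p[1,3] = (-18 - 0) / (3 - 1) = -9
p[-3,-1,1] = (-1 - (-17)) / (1 - (-3)) = 4
p[-1,1,3] = (-9 - (-1)) / (3 - (-1)) = -2
p[-3,-1,1,3] = (-2 - 4) / (3 - (-3)) = -1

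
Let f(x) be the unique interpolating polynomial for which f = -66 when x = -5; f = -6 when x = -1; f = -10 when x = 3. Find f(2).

Using Newton's divided-difference form:
f[-5,-1] = (-6 - (-66)) / (-1 - (-5)) = 15
f[-1,3] = (-10 - (-6)) / (3 - (-1)) = -1
f[-5,-1,3] = (-1 - 15) / (3 - (-5)) = -2
f(2) = -66 + 15·(7) + (-2)·(7)·(3) = -3

-3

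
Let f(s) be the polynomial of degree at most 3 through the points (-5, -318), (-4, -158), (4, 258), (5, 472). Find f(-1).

-2

L_0(-1) = (3)·(-5)·(-6)/[(-1)·(-9)·(-10)] = -1
L_1(-1) = (4)·(-5)·(-6)/[(1)·(-8)·(-9)] = 5/3
L_2(-1) = (4)·(3)·(-6)/[(9)·(8)·(-1)] = 1
L_3(-1) = (4)·(3)·(-5)/[(10)·(9)·(1)] = -2/3
Sum: (-318)·(-1) + (-158)·(5/3) + 258·(1) + 472·(-2/3) = -2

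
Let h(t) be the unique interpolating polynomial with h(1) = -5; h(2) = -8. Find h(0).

-2

L_0(0) = (-2)/[(-1)] = 2
L_1(0) = (-1)/[(1)] = -1
Sum: (-5)·(2) + (-8)·(-1) = -2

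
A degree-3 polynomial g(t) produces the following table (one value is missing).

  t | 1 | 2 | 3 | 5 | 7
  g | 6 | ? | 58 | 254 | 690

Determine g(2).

The 4 known values determine g uniquely (degree ≤ 3).
Evaluate each Lagrange basis at t = 2:
L_0(2) = (-1)·(-3)·(-5)/[(-2)·(-4)·(-6)] = 5/16
L_1(2) = (1)·(-3)·(-5)/[(2)·(-2)·(-4)] = 15/16
L_2(2) = (1)·(-1)·(-5)/[(4)·(2)·(-2)] = -5/16
L_3(2) = (1)·(-1)·(-3)/[(6)·(4)·(2)] = 1/16
Sum: 6·(5/16) + 58·(15/16) + 254·(-5/16) + 690·(1/16) = 20

20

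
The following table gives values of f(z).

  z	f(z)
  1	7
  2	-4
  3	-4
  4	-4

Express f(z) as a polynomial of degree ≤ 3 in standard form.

L_0(z) = (z - 2)(z - 3)(z - 4) / [-6] = -(1/6)z^3 + (3/2)z^2 - (13/3)z + 4
L_1(z) = (z - 1)(z - 3)(z - 4) / [2] = (1/2)z^3 - 4z^2 + (19/2)z - 6
L_2(z) = (z - 1)(z - 2)(z - 4) / [-2] = -(1/2)z^3 + (7/2)z^2 - 7z + 4
L_3(z) = (z - 1)(z - 2)(z - 3) / [6] = (1/6)z^3 - z^2 + (11/6)z - 1
f(z) = 7·L_0 + (-4)·L_1 + (-4)·L_2 + (-4)·L_3
  7·L_0(z) = -(7/6)z^3 + (21/2)z^2 - (91/3)z + 28
  (-4)·L_1(z) = -2z^3 + 16z^2 - 38z + 24
  (-4)·L_2(z) = 2z^3 - 14z^2 + 28z - 16
  (-4)·L_3(z) = -(2/3)z^3 + 4z^2 - (22/3)z + 4
Adding term by term: -(11/6)z^3 + (33/2)z^2 - (143/3)z + 40

f(z) = -(11/6)z^3 + (33/2)z^2 - (143/3)z + 40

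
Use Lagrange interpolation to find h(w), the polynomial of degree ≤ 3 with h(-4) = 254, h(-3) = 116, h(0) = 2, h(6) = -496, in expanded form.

h(w) = -3w^3 + 4w^2 + w + 2

Build the Lagrange basis polynomials:
L_0(w) = (w + 3)w(w - 6) / [-40] = -(1/40)w^3 + (3/40)w^2 + (9/20)w
L_1(w) = (w + 4)w(w - 6) / [27] = (1/27)w^3 - (2/27)w^2 - (8/9)w
L_2(w) = (w + 4)(w + 3)(w - 6) / [-72] = -(1/72)w^3 - (1/72)w^2 + (5/12)w + 1
L_3(w) = (w + 4)(w + 3)w / [540] = (1/540)w^3 + (7/540)w^2 + (1/45)w
h(w) = 254·L_0 + 116·L_1 + 2·L_2 + (-496)·L_3
  254·L_0(w) = -(127/20)w^3 + (381/20)w^2 + (1143/10)w
  116·L_1(w) = (116/27)w^3 - (232/27)w^2 - (928/9)w
  2·L_2(w) = -(1/36)w^3 - (1/36)w^2 + (5/6)w + 2
  (-496)·L_3(w) = -(124/135)w^3 - (868/135)w^2 - (496/45)w
Adding term by term: -3w^3 + 4w^2 + w + 2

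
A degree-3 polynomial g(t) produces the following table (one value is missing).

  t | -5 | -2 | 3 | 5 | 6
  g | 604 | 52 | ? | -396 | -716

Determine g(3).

-68

The 4 known values determine g uniquely (degree ≤ 3).
L_0(3) = (5)·(-2)·(-3)/[(-3)·(-10)·(-11)] = -1/11
L_1(3) = (8)·(-2)·(-3)/[(3)·(-7)·(-8)] = 2/7
L_2(3) = (8)·(5)·(-3)/[(10)·(7)·(-1)] = 12/7
L_3(3) = (8)·(5)·(-2)/[(11)·(8)·(1)] = -10/11
Sum: 604·(-1/11) + 52·(2/7) + (-396)·(12/7) + (-716)·(-10/11) = -68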